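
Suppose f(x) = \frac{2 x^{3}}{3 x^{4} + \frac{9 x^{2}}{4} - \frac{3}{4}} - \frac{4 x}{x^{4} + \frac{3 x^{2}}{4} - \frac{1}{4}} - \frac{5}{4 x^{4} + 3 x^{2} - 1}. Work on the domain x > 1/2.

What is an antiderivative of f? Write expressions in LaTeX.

The denominator factors as 3 \left(2 x - 1\right) \left(2 x + 1\right) \left(x^{2} + 1\right); partial fractions split f into directly integrable pieces: \frac{56 x + 15}{15 \left(x^{2} + 1\right)} - \frac{16}{15 \left(2 x + 1\right)} - \frac{76}{15 \left(2 x - 1\right)}.
Check: d/dx[\frac{- 38 \log{\left(x - \frac{1}{2} \right)} - 8 \log{\left(x + \frac{1}{2} \right)} + 28 \log{\left(x^{2} + 1 \right)} + 15 \operatorname{atan}{\left(x \right)}}{15}] = \frac{8 x^{3} - 48 x - 15}{12 x^{4} + 9 x^{2} - 3}, which equals f(x).

An antiderivative is F(x) = \frac{- 38 \log{\left(x - \frac{1}{2} \right)} - 8 \log{\left(x + \frac{1}{2} \right)} + 28 \log{\left(x^{2} + 1 \right)} + 15 \operatorname{atan}{\left(x \right)}}{15}.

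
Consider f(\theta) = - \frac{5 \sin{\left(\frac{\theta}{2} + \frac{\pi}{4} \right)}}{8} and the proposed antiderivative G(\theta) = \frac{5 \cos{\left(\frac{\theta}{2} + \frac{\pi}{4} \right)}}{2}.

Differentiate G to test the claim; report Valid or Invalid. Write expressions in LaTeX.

Invalid: d/d\theta[G] - f = - \frac{5 \sin{\left(\frac{\theta}{2} + \frac{\pi}{4} \right)}}{8}, which is not 0.

d/d\theta[G] = - \frac{5 \sin{\left(\frac{\theta}{2} + \frac{\pi}{4} \right)}}{4}
d/d\theta[G] - f(\theta) = - \frac{5 \sin{\left(\frac{\theta}{2} + \frac{\pi}{4} \right)}}{8} != 0.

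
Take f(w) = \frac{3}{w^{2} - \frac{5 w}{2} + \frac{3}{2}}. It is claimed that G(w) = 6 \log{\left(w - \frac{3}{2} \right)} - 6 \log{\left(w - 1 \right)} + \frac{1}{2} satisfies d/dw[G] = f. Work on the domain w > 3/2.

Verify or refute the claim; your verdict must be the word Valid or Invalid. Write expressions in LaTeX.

Valid - the claim checks out under differentiation.

d/dw[G] = \frac{6}{2 w^{2} - 5 w + 3}
This equals f(w) exactly, so the claim holds.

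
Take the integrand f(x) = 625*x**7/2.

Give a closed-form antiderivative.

An antiderivative is F(x) = 625*x**8/16.

An antiderivative F(x) passes only if d/dx[F] lands on f(x) exactly.
Check: d/dx[625*x**8/16] = 625*x**7/2 = f(x).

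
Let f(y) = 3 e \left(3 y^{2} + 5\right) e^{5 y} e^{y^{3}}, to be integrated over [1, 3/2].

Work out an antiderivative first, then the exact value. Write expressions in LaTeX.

Antiderivative: F(y) = 3 e^{y^{3} + 5 y + 1}; value = - 3 e^{7} + 3 e^{\frac{95}{8}}

f matches the chain-rule pattern g'(h)*h' with inner function h(y) = y^{3} + 5 y + 1; substituting u = h(y) collapses the integral.
F(y) = 3 e^{y^{3} + 5 y + 1} is an antiderivative of f.
Check: d/dy[3 e^{y^{3} + 5 y + 1}] = 9 e y^{2} e^{5 y} e^{y^{3}} + 15 e e^{5 y} e^{y^{3}}, which equals f(y).
F(3/2) = 3 e^{\frac{95}{8}}; F(1) = 3 e^{7}.
Integral = F(3/2) - F(1) = - 3 e^{7} + 3 e^{\frac{95}{8}}.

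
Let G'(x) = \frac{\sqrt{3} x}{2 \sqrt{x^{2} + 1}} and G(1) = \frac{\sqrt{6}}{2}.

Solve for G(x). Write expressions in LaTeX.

The substitution u = 3 x^{2} + 3 works: G'(x) is exactly (dG/du)*(du/dx) for that inner function.
A general antiderivative is \frac{\sqrt{3 x^{2} + 3}}{2} + C.
The condition gives C = \frac{\sqrt{6}}{2} - (\frac{\sqrt{6}}{2}) = 0.
So G(x) = \frac{\sqrt{3} \sqrt{x^{2} + 1}}{2}.
Check: d/dx[\frac{\sqrt{3} \sqrt{x^{2} + 1}}{2}] = \frac{\sqrt{3} x}{2 \sqrt{x^{2} + 1}} = G'(x).

G(x) = \frac{\sqrt{3} \sqrt{x^{2} + 1}}{2}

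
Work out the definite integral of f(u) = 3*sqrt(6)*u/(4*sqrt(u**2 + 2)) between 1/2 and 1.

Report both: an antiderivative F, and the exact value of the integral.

f matches the chain-rule pattern g'(h)*h' with inner function h(u) = 3*u**2/2 + 3; substituting w = h(u) collapses the integral.
F(u) = 3*sqrt(3*u**2/2 + 3)/2 is an antiderivative of f.
Check: d/du[3*sqrt(3*u**2/2 + 3)/2] = 3*sqrt(6)*u/(4*sqrt(u**2 + 2)) = f(u).
F(1) = 9*sqrt(2)/4; F(1/2) = 9*sqrt(6)/8.
Integral = F(1) - F(1/2) = -9*sqrt(6)/8 + 9*sqrt(2)/4.

Antiderivative: F(u) = 3*sqrt(3*u**2/2 + 3)/2; value = -9*sqrt(6)/8 + 9*sqrt(2)/4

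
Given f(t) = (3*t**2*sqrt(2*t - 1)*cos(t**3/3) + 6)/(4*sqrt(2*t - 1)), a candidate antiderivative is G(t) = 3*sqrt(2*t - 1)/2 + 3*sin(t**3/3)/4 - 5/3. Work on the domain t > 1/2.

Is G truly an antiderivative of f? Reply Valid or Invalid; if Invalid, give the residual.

d/dt[G] = (3*t**2*sqrt(2*t - 1)*cos(t**3/3) + 6)/(4*sqrt(2*t - 1))
This equals f(t) exactly, so the claim holds.

Valid. The derivative of G reproduces f.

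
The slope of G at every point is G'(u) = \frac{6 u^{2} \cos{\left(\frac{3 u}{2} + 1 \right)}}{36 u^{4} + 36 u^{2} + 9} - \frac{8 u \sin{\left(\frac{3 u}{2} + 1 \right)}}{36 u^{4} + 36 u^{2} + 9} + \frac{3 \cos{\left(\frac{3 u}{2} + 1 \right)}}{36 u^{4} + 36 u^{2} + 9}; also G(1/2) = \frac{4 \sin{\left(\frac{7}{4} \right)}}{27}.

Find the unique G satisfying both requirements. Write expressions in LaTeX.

Recognize the product-rule pattern: G'(u) = v'r + vr' with v = \frac{1}{3 \left(3 u^{2} + \frac{3}{2}\right)}, r = \sin{\left(\frac{3 u}{2} + 1 \right)}, so integration by parts undoes it.
A general antiderivative is \frac{\sin{\left(\frac{3 u}{2} + 1 \right)}}{3 \left(3 u^{2} + \frac{3}{2}\right)} + C.
The condition gives C = \frac{4 \sin{\left(\frac{7}{4} \right)}}{27} - (\frac{4 \sin{\left(\frac{7}{4} \right)}}{27}) = 0.
So G(u) = \frac{\sin{\left(\frac{3 u}{2} + 1 \right)}}{3 \left(3 u^{2} + \frac{3}{2}\right)}.
Check: d/du[\frac{\sin{\left(\frac{3 u}{2} + 1 \right)}}{3 \left(3 u^{2} + \frac{3}{2}\right)}] = \frac{6 u^{2} \cos{\left(\frac{3 u}{2} + 1 \right)} - 8 u \sin{\left(\frac{3 u}{2} + 1 \right)} + 3 \cos{\left(\frac{3 u}{2} + 1 \right)}}{36 u^{4} + 36 u^{2} + 9}, which equals G'(u).

G(u) = \frac{\sin{\left(\frac{3 u}{2} + 1 \right)}}{3 \left(3 u^{2} + \frac{3}{2}\right)}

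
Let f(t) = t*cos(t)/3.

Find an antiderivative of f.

An antiderivative is F(t) = (t*sin(t) + cos(t))/3.

A first test for any F(t): its t-derivative must equal f(t) identically.
Check: d/dt[(t*sin(t) + cos(t))/3] = t*cos(t)/3 = f(t).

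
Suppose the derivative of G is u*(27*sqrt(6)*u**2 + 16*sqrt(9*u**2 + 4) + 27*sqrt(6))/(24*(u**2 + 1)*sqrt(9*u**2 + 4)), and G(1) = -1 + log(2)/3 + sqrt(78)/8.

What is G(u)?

G(u) = 3*sqrt(3*u**2/2 + 2/3)/4 + log(u**2 + 1)/3 - 1

Differentiate the proposed G(u) back; it has to land on the given G'(u).
A general antiderivative is 3*sqrt(3*u**2/2 + 2/3)/4 + log(u**2 + 1)/3 + C.
The condition gives C = -1 + log(2)/3 + sqrt(78)/8 - (log(2)/3 + sqrt(78)/8) = -1.
So G(u) = 3*sqrt(3*u**2/2 + 2/3)/4 + log(u**2 + 1)/3 - 1.
Check: d/du[3*sqrt(3*u**2/2 + 2/3)/4 + log(u**2 + 1)/3 - 1] = (27*sqrt(6)*u**3 + 16*u*sqrt(9*u**2 + 4) + 27*sqrt(6)*u)/(24*u**2*sqrt(9*u**2 + 4) + 24*sqrt(9*u**2 + 4)), which equals G'(u).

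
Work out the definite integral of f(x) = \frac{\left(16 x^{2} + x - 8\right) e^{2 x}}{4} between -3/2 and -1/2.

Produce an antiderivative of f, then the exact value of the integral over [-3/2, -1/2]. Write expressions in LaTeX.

Antiderivative: F(x) = 2 x^{2} e^{2 x} - \frac{15 x e^{2 x}}{8} - \frac{e^{2 x}}{16}; value = - \frac{29}{4 e^{3}} + \frac{11}{8 e}

f has the shape u'v + uv' for u = 2 x^{2} - \frac{15 x}{8} - \frac{1}{16} and v = e^{2 x} — it is the derivative of the product u*v.
F(x) = 2 x^{2} e^{2 x} - \frac{15 x e^{2 x}}{8} - \frac{e^{2 x}}{16} is an antiderivative of f.
Check: d/dx[2 x^{2} e^{2 x} - \frac{15 x e^{2 x}}{8} - \frac{e^{2 x}}{16}] = 4 x^{2} e^{2 x} + \frac{x e^{2 x}}{4} - 2 e^{2 x}, which equals f(x).
F(-1/2) = \frac{11}{8 e}; F(-3/2) = \frac{29}{4 e^{3}}.
Integral = F(-1/2) - F(-3/2) = - \frac{29}{4 e^{3}} + \frac{11}{8 e}.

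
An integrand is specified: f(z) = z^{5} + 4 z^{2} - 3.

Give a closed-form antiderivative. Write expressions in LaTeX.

An antiderivative is F(z) = \frac{z^{6}}{6} + \frac{4 z^{3}}{3} - 3 z.

Integrate term by term and add the pieces.
Check: d/dz[\frac{z^{6}}{6} + \frac{4 z^{3}}{3} - 3 z] = z^{5} + 4 z^{2} - 3 = f(z).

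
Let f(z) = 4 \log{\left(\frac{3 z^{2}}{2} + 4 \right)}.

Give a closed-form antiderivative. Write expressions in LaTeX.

An antiderivative F(z) passes only if d/dz[F] lands on f(z) exactly.
Check: d/dz[4 z \log{\left(\frac{3 z^{2}}{2} + 4 \right)} - 8 z + \frac{16 \sqrt{6} \operatorname{atan}{\left(\frac{\sqrt{6} z}{4} \right)}}{3}] = 4 \log{\left(\frac{3 z^{2}}{2} + 4 \right)} = f(z).

An antiderivative is F(z) = 4 z \log{\left(\frac{3 z^{2}}{2} + 4 \right)} - 8 z + \frac{16 \sqrt{6} \operatorname{atan}{\left(\frac{\sqrt{6} z}{4} \right)}}{3}.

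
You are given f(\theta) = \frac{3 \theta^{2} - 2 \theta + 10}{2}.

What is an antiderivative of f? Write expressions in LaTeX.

For F(\theta) to be correct the identity F'(\theta) - f(\theta) = 0 must hold.
Check: d/d\theta[\frac{\theta^{3}}{2} - \frac{\theta^{2}}{2} + 5 \theta] = \frac{3 \theta^{2}}{2} - \theta + 5, which equals f(\theta).

An antiderivative is F(\theta) = \frac{\theta^{3}}{2} - \frac{\theta^{2}}{2} + 5 \theta.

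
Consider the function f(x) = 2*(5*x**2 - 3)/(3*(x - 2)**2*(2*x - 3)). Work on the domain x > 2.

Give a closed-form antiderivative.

The denominator factors as 3*(x - 2)**2*(2*x - 3); partial fractions split f into directly integrable pieces: 22/(2*x - 3) - 28/(3*(x - 2)) + 34/(3*(x - 2)**2).
Check: d/dx[-28*log(x - 2)/3 + 11*log(x - 3/2) - 34/(3*x - 6)] = (10*x**2 - 6)/(6*x**3 - 33*x**2 + 60*x - 36), which equals f(x).

An antiderivative is F(x) = -28*log(x - 2)/3 + 11*log(x - 3/2) - 34/(3*x - 6).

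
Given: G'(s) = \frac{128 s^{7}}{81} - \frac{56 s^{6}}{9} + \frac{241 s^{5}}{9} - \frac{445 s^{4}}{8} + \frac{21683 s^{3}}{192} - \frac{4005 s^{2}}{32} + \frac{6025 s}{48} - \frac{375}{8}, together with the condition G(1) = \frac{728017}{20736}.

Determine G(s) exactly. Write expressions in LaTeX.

The substitution u = - \frac{2 s^{2}}{3} + \frac{3 s}{4} - \frac{5}{2} works: G'(s) is exactly (dG/du)*(du/ds) for that inner function.
A general antiderivative is \left(- \frac{2 s^{2}}{3} + \frac{3 s}{4} - \frac{5}{2}\right)^{4} + C.
The condition gives C = \frac{728017}{20736} - (\frac{707281}{20736}) = 1.
So G(s) = \frac{4096 s^{8} - 18432 s^{7} + 92544 s^{6} - 230688 s^{5} + 585441 s^{4} - 865080 s^{3} + 1301400 s^{2} - 972000 s + 830736}{20736}.
Check: d/ds[\frac{4096 s^{8} - 18432 s^{7} + 92544 s^{6} - 230688 s^{5} + 585441 s^{4} - 865080 s^{3} + 1301400 s^{2} - 972000 s + 830736}{20736}] = \frac{128 s^{7}}{81} - \frac{56 s^{6}}{9} + \frac{241 s^{5}}{9} - \frac{445 s^{4}}{8} + \frac{21683 s^{3}}{192} - \frac{4005 s^{2}}{32} + \frac{6025 s}{48} - \frac{375}{8} = G'(s).

G(s) = \frac{4096 s^{8} - 18432 s^{7} + 92544 s^{6} - 230688 s^{5} + 585441 s^{4} - 865080 s^{3} + 1301400 s^{2} - 972000 s + 830736}{20736}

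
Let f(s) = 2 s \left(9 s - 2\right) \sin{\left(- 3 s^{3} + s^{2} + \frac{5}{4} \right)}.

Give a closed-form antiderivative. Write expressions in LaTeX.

An antiderivative is F(s) = 2 \cos{\left(- 3 s^{3} + s^{2} + \frac{5}{4} \right)}.

The substitution u = - 3 s^{3} + s^{2} + \frac{5}{4} works: f is exactly (dF/du)*(du/ds) for that inner function.
Check: d/ds[2 \cos{\left(- 3 s^{3} + s^{2} + \frac{5}{4} \right)}] = 18 s^{2} \sin{\left(- 3 s^{3} + s^{2} + \frac{5}{4} \right)} - 4 s \sin{\left(- 3 s^{3} + s^{2} + \frac{5}{4} \right)}, which equals f(s).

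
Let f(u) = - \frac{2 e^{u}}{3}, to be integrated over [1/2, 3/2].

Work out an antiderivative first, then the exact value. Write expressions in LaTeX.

Recover f(u) by differentiating a candidate F(u); any mismatch rules it out.
F(u) = - \frac{2 e^{u}}{3} is an antiderivative of f.
Check: d/du[- \frac{2 e^{u}}{3}] = - \frac{2 e^{u}}{3} = f(u).
F(3/2) = - \frac{2 e^{\frac{3}{2}}}{3}; F(1/2) = - \frac{2 e^{\frac{1}{2}}}{3}.
Integral = F(3/2) - F(1/2) = - \frac{2 e^{\frac{3}{2}}}{3} + \frac{2 e^{\frac{1}{2}}}{3}.

Antiderivative: F(u) = - \frac{2 e^{u}}{3}; value = - \frac{2 e^{\frac{3}{2}}}{3} + \frac{2 e^{\frac{1}{2}}}{3}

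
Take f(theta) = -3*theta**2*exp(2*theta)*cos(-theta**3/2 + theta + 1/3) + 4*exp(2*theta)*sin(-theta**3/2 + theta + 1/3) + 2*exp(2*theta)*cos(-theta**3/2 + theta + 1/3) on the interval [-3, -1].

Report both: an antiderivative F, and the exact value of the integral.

Recognize the product-rule pattern: f = u'v + uv' with u = 2*exp(2*theta), v = sin(-theta**3/2 + theta + 1/3), so integration by parts undoes it.
F(theta) = 2*exp(2*theta)*sin(-theta**3/2 + theta + 1/3) is an antiderivative of f.
Check: d/dtheta[2*exp(2*theta)*sin(-theta**3/2 + theta + 1/3)] = -3*theta**2*exp(2*theta)*cos(-theta**3/2 + theta + 1/3) + 4*exp(2*theta)*sin(-theta**3/2 + theta + 1/3) + 2*exp(2*theta)*cos(-theta**3/2 + theta + 1/3) = f(theta).
F(-1) = -2*exp(-2)*sin(1/6); F(-3) = 2*exp(-6)*sin(65/6).
Integral = F(-1) - F(-3) = -2*exp(-2)*sin(1/6) - 2*exp(-6)*sin(65/6).

Antiderivative: F(theta) = 2*exp(2*theta)*sin(-theta**3/2 + theta + 1/3); value = -2*exp(-2)*sin(1/6) - 2*exp(-6)*sin(65/6)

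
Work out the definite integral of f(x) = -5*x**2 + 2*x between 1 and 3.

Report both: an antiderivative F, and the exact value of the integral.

The integrand splits into summands that can be handled one at a time.
F(x) = -5*x**3/3 + x**2 is an antiderivative of f.
Check: d/dx[-5*x**3/3 + x**2] = -5*x**2 + 2*x = f(x).
F(3) = -36; F(1) = -2/3.
Integral = F(3) - F(1) = -106/3.

Antiderivative: F(x) = -5*x**3/3 + x**2; value = -106/3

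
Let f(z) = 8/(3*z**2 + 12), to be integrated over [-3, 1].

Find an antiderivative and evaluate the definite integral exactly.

Any candidate F(z) must reproduce f(z) exactly when differentiated.
F(z) = 4*atan(z/2)/3 is an antiderivative of f.
Check: d/dz[4*atan(z/2)/3] = 8/(3*z**2 + 12) = f(z).
F(1) = 4*atan(1/2)/3; F(-3) = -4*atan(3/2)/3.
Integral = F(1) - F(-3) = 4*atan(1/2)/3 + 4*atan(3/2)/3.

Antiderivative: F(z) = 4*atan(z/2)/3; value = 4*atan(1/2)/3 + 4*atan(3/2)/3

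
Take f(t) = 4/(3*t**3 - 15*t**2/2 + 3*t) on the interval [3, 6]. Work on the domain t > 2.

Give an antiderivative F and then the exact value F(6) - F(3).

The denominator factors as 3*t*(t - 2)*(2*t - 1); partial fractions split f into directly integrable pieces: -32/(9*(2*t - 1)) + 4/(9*(t - 2)) + 4/(3*t).
F(t) = 4*(3*log(t) + log(t - 2) - 4*log(t - 1/2))/9 is an antiderivative of f.
Check: d/dt[4*(3*log(t) + log(t - 2) - 4*log(t - 1/2))/9] = 8/(6*t**3 - 15*t**2 + 6*t), which equals f(t).
F(6) = -16*log(11/2)/9 + 4*log(4)/9 + 4*log(6)/3; F(3) = -16*log(5/2)/9 + 4*log(3)/3.
Integral = F(6) - F(3) = -16*log(11/2)/9 - 4*log(3)/3 + 4*log(4)/9 + 16*log(5/2)/9 + 4*log(6)/3.

Antiderivative: F(t) = 4*(3*log(t) + log(t - 2) - 4*log(t - 1/2))/9; value = -16*log(11/2)/9 - 4*log(3)/3 + 4*log(4)/9 + 16*log(5/2)/9 + 4*log(6)/3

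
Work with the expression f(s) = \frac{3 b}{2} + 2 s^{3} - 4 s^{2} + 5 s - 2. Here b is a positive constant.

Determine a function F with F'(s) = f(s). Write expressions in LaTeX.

The integrand splits into summands that can be handled one at a time.
Check: d/ds[\frac{3 b s}{2} + \frac{s^{4}}{2} - \frac{4 s^{3}}{3} + \frac{5 s^{2}}{2} - 2 s] = \frac{3 b}{2} + 2 s^{3} - 4 s^{2} + 5 s - 2 = f(s).

An antiderivative is F(s) = \frac{3 b s}{2} + \frac{s^{4}}{2} - \frac{4 s^{3}}{3} + \frac{5 s^{2}}{2} - 2 s.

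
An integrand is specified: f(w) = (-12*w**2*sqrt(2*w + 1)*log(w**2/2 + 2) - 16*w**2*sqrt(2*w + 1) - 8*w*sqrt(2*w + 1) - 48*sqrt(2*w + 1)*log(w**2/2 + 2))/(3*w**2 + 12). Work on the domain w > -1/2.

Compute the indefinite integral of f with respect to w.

f has the shape u'v + uv' for u = -4*(2*w + 1)**(3/2)/3 and v = log(w**2/2 + 2) — it is the derivative of the product u*v.
Check: d/dw[-8*w*sqrt(2*w + 1)*log(w**2/2 + 2)/3 - 4*sqrt(2*w + 1)*log(w**2/2 + 2)/3] = (-24*w**3*log(w**2/2 + 2) - 32*w**3 - 12*w**2*log(w**2/2 + 2) - 32*w**2 - 96*w*log(w**2/2 + 2) - 8*w - 48*log(w**2/2 + 2))/(3*w**2*sqrt(2*w + 1) + 12*sqrt(2*w + 1)), which equals f(w).

F(w) = -8*w*sqrt(2*w + 1)*log(w**2/2 + 2)/3 - 4*sqrt(2*w + 1)*log(w**2/2 + 2)/3 + C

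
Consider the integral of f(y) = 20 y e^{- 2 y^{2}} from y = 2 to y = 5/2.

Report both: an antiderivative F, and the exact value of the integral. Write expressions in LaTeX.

f matches the chain-rule pattern g'(h)*h' with inner function h(y) = - 2 y^{2}; substituting u = h(y) collapses the integral.
F(y) = - 5 e^{- 2 y^{2}} is an antiderivative of f.
Check: d/dy[- 5 e^{- 2 y^{2}}] = 20 y e^{- 2 y^{2}} = f(y).
F(5/2) = - \frac{5}{e^{\frac{25}{2}}}; F(2) = - \frac{5}{e^{8}}.
Integral = F(5/2) - F(2) = - \frac{5}{e^{\frac{25}{2}}} + \frac{5}{e^{8}}.

Antiderivative: F(y) = - 5 e^{- 2 y^{2}}; value = - \frac{5}{e^{\frac{25}{2}}} + \frac{5}{e^{8}}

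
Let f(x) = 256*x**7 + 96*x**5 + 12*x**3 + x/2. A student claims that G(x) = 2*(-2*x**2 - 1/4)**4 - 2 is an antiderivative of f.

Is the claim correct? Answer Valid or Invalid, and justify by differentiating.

Valid - differentiating G returns exactly f.

d/dx[G] = 256*x**7 + 96*x**5 + 12*x**3 + x/2
This equals f(x) exactly, so the claim holds.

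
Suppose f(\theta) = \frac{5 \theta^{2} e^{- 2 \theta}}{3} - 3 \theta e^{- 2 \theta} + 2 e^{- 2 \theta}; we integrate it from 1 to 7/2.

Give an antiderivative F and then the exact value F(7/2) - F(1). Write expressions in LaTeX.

Antiderivative: F(\theta) = - \frac{5 \theta^{2} e^{- 2 \theta}}{6} + \frac{2 \theta e^{- 2 \theta}}{3} - \frac{2 e^{- 2 \theta}}{3}; value = - \frac{205}{24 e^{7}} + \frac{5}{6 e^{2}}

Recognize the product-rule pattern: f = u'v + uv' with u = - \frac{5 \theta^{2}}{6} + \frac{2 \theta}{3} - \frac{2}{3}, v = e^{- 2 \theta}, so integration by parts undoes it.
F(\theta) = - \frac{5 \theta^{2} e^{- 2 \theta}}{6} + \frac{2 \theta e^{- 2 \theta}}{3} - \frac{2 e^{- 2 \theta}}{3} is an antiderivative of f.
Check: d/d\theta[- \frac{5 \theta^{2} e^{- 2 \theta}}{6} + \frac{2 \theta e^{- 2 \theta}}{3} - \frac{2 e^{- 2 \theta}}{3}] = \frac{\left(5 \theta^{2} - 9 \theta + 6\right) e^{- 2 \theta}}{3}, which equals f(\theta).
F(7/2) = - \frac{205}{24 e^{7}}; F(1) = - \frac{5}{6 e^{2}}.
Integral = F(7/2) - F(1) = - \frac{205}{24 e^{7}} + \frac{5}{6 e^{2}}.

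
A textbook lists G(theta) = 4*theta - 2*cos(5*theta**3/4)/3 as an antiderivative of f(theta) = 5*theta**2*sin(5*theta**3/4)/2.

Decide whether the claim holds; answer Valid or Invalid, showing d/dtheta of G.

d/dtheta[G] = 5*theta**2*sin(5*theta**3/4)/2 + 4
d/dtheta[G] - f(theta) = 4 != 0.

Invalid: d/dtheta[G] - f = 4, which is not 0.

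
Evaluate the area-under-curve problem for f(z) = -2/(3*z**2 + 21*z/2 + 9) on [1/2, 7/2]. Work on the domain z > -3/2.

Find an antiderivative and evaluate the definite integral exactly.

Antiderivative: F(z) = 4*(-log(z + 3/2) + log(z + 2))/3; value = -4*log(5)/3 - 4*log(5/2)/3 + 4*log(2)/3 + 4*log(11/2)/3

Factor the denominator (3*(z + 2)*(2*z + 3)) and decompose: f = -8/(3*(2*z + 3)) + 4/(3*(z + 2)); each piece integrates to a log, atan, or power term.
F(z) = 4*(-log(z + 3/2) + log(z + 2))/3 is an antiderivative of f.
Check: d/dz[4*(-log(z + 3/2) + log(z + 2))/3] = -4/(6*z**2 + 21*z + 18), which equals f(z).
F(7/2) = -4*log(5)/3 + 4*log(11/2)/3; F(1/2) = -4*log(2)/3 + 4*log(5/2)/3.
Integral = F(7/2) - F(1/2) = -4*log(5)/3 - 4*log(5/2)/3 + 4*log(2)/3 + 4*log(11/2)/3.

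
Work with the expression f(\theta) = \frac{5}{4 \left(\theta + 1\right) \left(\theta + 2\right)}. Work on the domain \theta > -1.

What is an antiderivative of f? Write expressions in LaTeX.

An antiderivative is F(\theta) = \frac{5 \left(\log{\left(\theta + 1 \right)} - \log{\left(\theta + 2 \right)}\right)}{4}.

Factor the denominator (4 \left(\theta + 1\right) \left(\theta + 2\right)) and decompose: f = - \frac{5}{4 \left(\theta + 2\right)} + \frac{5}{4 \left(\theta + 1\right)}; each piece integrates to a log, atan, or power term.
Check: d/d\theta[\frac{5 \left(\log{\left(\theta + 1 \right)} - \log{\left(\theta + 2 \right)}\right)}{4}] = \frac{5}{4 \theta^{2} + 12 \theta + 8}, which equals f(\theta).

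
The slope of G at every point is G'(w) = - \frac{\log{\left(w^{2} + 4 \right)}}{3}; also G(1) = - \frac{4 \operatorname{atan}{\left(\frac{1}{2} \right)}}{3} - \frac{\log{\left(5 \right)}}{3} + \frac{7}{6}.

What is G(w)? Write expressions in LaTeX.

A first test for any G(w): its w-derivative must equal the given G'(w).
A general antiderivative is - \frac{w \log{\left(w^{2} + 4 \right)}}{3} + \frac{2 w}{3} - \frac{4 \operatorname{atan}{\left(\frac{w}{2} \right)}}{3} + C.
The condition gives C = - \frac{4 \operatorname{atan}{\left(\frac{1}{2} \right)}}{3} - \frac{\log{\left(5 \right)}}{3} + \frac{7}{6} - (- \frac{4 \operatorname{atan}{\left(\frac{1}{2} \right)}}{3} - \frac{\log{\left(5 \right)}}{3} + \frac{2}{3}) = \frac{1}{2}.
So G(w) = - \frac{w \log{\left(w^{2} + 4 \right)}}{3} + \frac{2 w}{3} - \frac{4 \operatorname{atan}{\left(\frac{w}{2} \right)}}{3} + \frac{1}{2}.
Check: d/dw[- \frac{w \log{\left(w^{2} + 4 \right)}}{3} + \frac{2 w}{3} - \frac{4 \operatorname{atan}{\left(\frac{w}{2} \right)}}{3} + \frac{1}{2}] = - \frac{\log{\left(w^{2} + 4 \right)}}{3} = G'(w).

G(w) = - \frac{w \log{\left(w^{2} + 4 \right)}}{3} + \frac{2 w}{3} - \frac{4 \operatorname{atan}{\left(\frac{w}{2} \right)}}{3} + \frac{1}{2}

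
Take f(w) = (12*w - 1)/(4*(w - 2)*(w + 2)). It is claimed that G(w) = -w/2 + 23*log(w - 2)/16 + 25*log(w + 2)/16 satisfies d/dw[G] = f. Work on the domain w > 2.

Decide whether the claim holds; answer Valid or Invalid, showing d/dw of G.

d/dw[G] = (-2*w**2 + 12*w + 7)/(4*w**2 - 16)
d/dw[G] - f(w) = -1/2 != 0.

Invalid: d/dw[G] - f = -1/2, which is not 0.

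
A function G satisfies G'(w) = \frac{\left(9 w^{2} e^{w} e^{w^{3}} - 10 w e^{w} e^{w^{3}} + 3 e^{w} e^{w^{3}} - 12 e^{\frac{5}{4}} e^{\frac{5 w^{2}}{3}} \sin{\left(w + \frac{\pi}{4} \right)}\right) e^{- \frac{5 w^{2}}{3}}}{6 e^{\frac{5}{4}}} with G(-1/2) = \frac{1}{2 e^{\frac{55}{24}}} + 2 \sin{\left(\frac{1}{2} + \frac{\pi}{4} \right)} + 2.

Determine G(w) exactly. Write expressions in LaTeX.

G(w) = \frac{e^{w^{3} - \frac{5 w^{2}}{3} + w - \frac{5}{4}}}{2} + 2 \cos{\left(w + \frac{\pi}{4} \right)} + 2

Check a candidate G(w) by differentiating: d/dw[G] must match the given G'(w).
A general antiderivative is \frac{e^{w^{3} - \frac{5 w^{2}}{3} + w - \frac{5}{4}}}{2} + 2 \cos{\left(w + \frac{\pi}{4} \right)} + C.
The condition gives C = \frac{1}{2 e^{\frac{55}{24}}} + 2 \sin{\left(\frac{1}{2} + \frac{\pi}{4} \right)} + 2 - (\frac{1}{2 e^{\frac{55}{24}}} + 2 \sin{\left(\frac{1}{2} + \frac{\pi}{4} \right)}) = 2.
So G(w) = \frac{e^{w^{3} - \frac{5 w^{2}}{3} + w - \frac{5}{4}}}{2} + 2 \cos{\left(w + \frac{\pi}{4} \right)} + 2.
Check: d/dw[\frac{e^{w^{3} - \frac{5 w^{2}}{3} + w - \frac{5}{4}}}{2} + 2 \cos{\left(w + \frac{\pi}{4} \right)} + 2] = \frac{3 w^{2} e^{w} e^{- \frac{5 w^{2}}{3}} e^{w^{3}}}{2 e^{\frac{5}{4}}} - \frac{5 w e^{w} e^{- \frac{5 w^{2}}{3}} e^{w^{3}}}{3 e^{\frac{5}{4}}} + \frac{e^{w} e^{- \frac{5 w^{2}}{3}} e^{w^{3}}}{2 e^{\frac{5}{4}}} - 2 \sin{\left(w + \frac{\pi}{4} \right)}, which equals G'(w).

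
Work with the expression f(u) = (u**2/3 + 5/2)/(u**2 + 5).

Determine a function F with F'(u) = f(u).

Check any antiderivative F(u) by computing F'(u) and comparing it with f(u).
Check: d/du[u/3 + sqrt(5)*atan(sqrt(5)*u/5)/6] = (2*u**2 + 15)/(6*u**2 + 30), which equals f(u).

An antiderivative is F(u) = u/3 + sqrt(5)*atan(sqrt(5)*u/5)/6.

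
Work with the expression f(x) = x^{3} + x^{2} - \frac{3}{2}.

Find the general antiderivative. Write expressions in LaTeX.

The integrand splits into summands that can be handled one at a time.
Check: d/dx[\frac{x^{4}}{4} + \frac{x^{3}}{3} - \frac{3 x}{2}] = x^{3} + x^{2} - \frac{3}{2} = f(x).

F(x) = \frac{x^{4}}{4} + \frac{x^{3}}{3} - \frac{3 x}{2} + C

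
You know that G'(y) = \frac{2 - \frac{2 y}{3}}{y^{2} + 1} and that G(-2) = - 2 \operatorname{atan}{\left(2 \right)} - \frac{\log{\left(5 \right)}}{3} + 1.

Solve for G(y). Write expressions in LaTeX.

The proposed G(y) is checked by its d/dy: the result must match the given G'(y).
A general antiderivative is - \frac{\log{\left(y^{2} + 1 \right)}}{3} + 2 \operatorname{atan}{\left(y \right)} + C.
The condition gives C = - 2 \operatorname{atan}{\left(2 \right)} - \frac{\log{\left(5 \right)}}{3} + 1 - (- 2 \operatorname{atan}{\left(2 \right)} - \frac{\log{\left(5 \right)}}{3}) = 1.
So G(y) = \frac{- \log{\left(y^{2} + 1 \right)} + 6 \operatorname{atan}{\left(y \right)} + 3}{3}.
Check: d/dy[\frac{- \log{\left(y^{2} + 1 \right)} + 6 \operatorname{atan}{\left(y \right)} + 3}{3}] = \frac{6 - 2 y}{3 y^{2} + 3}, which equals G'(y).

G(y) = \frac{- \log{\left(y^{2} + 1 \right)} + 6 \operatorname{atan}{\left(y \right)} + 3}{3}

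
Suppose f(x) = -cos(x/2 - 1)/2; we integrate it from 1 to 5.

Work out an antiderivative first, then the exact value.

Antiderivative: F(x) = -sin(x/2 - 1); value = -sin(3/2) - sin(1/2)

Recover f(x) by differentiating a candidate F(x); any mismatch rules it out.
F(x) = -sin(x/2 - 1) is an antiderivative of f.
Check: d/dx[-sin(x/2 - 1)] = -cos(x/2 - 1)/2 = f(x).
F(5) = -sin(3/2); F(1) = sin(1/2).
Integral = F(5) - F(1) = -sin(3/2) - sin(1/2).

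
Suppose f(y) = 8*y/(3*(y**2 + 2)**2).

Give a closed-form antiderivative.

f matches the chain-rule pattern g'(h)*h' with inner function h(y) = y**2 + 2; substituting u = h(y) collapses the integral.
Check: d/dy[-4/(3*(y**2 + 2))] = 8*y/(3*y**4 + 12*y**2 + 12), which equals f(y).

An antiderivative is F(y) = -4/(3*(y**2 + 2)).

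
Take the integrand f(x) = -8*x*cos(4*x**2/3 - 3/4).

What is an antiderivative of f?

f matches the chain-rule pattern g'(h)*h' with inner function h(x) = 4*x**2/3 - 3/4; substituting u = h(x) collapses the integral.
Check: d/dx[-3*sin(4*x**2/3 - 3/4)] = -8*x*cos(4*x**2/3 - 3/4) = f(x).

An antiderivative is F(x) = -3*sin(4*x**2/3 - 3/4).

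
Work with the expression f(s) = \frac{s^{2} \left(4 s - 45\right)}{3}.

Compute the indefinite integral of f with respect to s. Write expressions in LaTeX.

F(s) = \frac{s^{4}}{3} - 5 s^{3} + C

Check any antiderivative F(s) by computing F'(s) and comparing it with f(s).
Check: d/ds[\frac{s^{4}}{3} - 5 s^{3}] = \frac{4 s^{3}}{3} - 15 s^{2}, which equals f(s).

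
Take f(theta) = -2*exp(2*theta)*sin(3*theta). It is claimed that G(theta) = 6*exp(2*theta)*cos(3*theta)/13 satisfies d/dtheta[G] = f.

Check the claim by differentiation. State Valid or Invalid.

Invalid: d/dtheta[G] - f = 8*exp(2*theta)*sin(3*theta)/13 + 12*exp(2*theta)*cos(3*theta)/13, which is not 0.

d/dtheta[G] = -18*exp(2*theta)*sin(3*theta)/13 + 12*exp(2*theta)*cos(3*theta)/13
d/dtheta[G] - f(theta) = 8*exp(2*theta)*sin(3*theta)/13 + 12*exp(2*theta)*cos(3*theta)/13 != 0.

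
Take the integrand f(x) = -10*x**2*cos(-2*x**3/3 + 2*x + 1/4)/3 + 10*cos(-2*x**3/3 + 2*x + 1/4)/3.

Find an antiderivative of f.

An antiderivative is F(x) = 5*sin(-2*x**3/3 + 2*x + 1/4)/3.

The substitution u = -2*x**3/3 + 2*x + 1/4 works: f is exactly (dF/du)*(du/dx) for that inner function.
Check: d/dx[5*sin(-2*x**3/3 + 2*x + 1/4)/3] = -10*x**2*cos(-2*x**3/3 + 2*x + 1/4)/3 + 10*cos(-2*x**3/3 + 2*x + 1/4)/3 = f(x).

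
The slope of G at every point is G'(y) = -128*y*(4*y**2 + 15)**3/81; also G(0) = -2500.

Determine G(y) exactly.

G'(y) matches the chain-rule pattern g'(h)*h' with inner function h(y) = -4*y**2/3 - 5; substituting u = h(y) collapses the integral.
A general antiderivative is -4*(-4*y**2/3 - 5)**4 + C.
The condition gives C = -2500 - (-2500) = 0.
So G(y) = -4*(-4*y**2 - 15)**4/81.
Check: d/dy[-4*(-4*y**2 - 15)**4/81] = -8192*y**7/81 - 10240*y**5/9 - 12800*y**3/3 - 16000*y/3, which equals G'(y).

G(y) = -4*(-4*y**2 - 15)**4/81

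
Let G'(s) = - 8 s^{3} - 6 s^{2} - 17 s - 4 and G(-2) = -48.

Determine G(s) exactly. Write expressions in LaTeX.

G(s) = \frac{4 - \left(2 s^{2} + s + 4\right)^{2}}{2}

G'(s) matches the chain-rule pattern g'(h)*h' with inner function h(s) = s^{2} + \frac{s}{2} + 2; substituting u = h(s) collapses the integral.
A general antiderivative is - 2 \left(s^{2} + \frac{s}{2} + 2\right)^{2} + C.
The condition gives C = -48 - (-50) = 2.
So G(s) = \frac{4 - \left(2 s^{2} + s + 4\right)^{2}}{2}.
Check: d/ds[\frac{4 - \left(2 s^{2} + s + 4\right)^{2}}{2}] = - 8 s^{3} - 6 s^{2} - 17 s - 4 = G'(s).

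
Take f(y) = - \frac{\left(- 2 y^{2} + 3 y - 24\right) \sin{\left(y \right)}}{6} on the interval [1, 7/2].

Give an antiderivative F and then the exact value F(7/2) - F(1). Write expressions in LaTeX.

Since d/dy undoes antidifferentiation here, F'(y) = f(y) is required of F(y).
F(y) = - \frac{2 y^{2} \cos{\left(y \right)} - 4 y \sin{\left(y \right)} - 3 y \cos{\left(y \right)} + 3 \sin{\left(y \right)} + 20 \cos{\left(y \right)}}{6} is an antiderivative of f.
Check: d/dy[- \frac{2 y^{2} \cos{\left(y \right)} - 4 y \sin{\left(y \right)} - 3 y \cos{\left(y \right)} + 3 \sin{\left(y \right)} + 20 \cos{\left(y \right)}}{6}] = \frac{y^{2} \sin{\left(y \right)}}{3} - \frac{y \sin{\left(y \right)}}{2} + 4 \sin{\left(y \right)}, which equals f(y).
F(7/2) = \frac{11 \sin{\left(\frac{7}{2} \right)}}{6} - \frac{17 \cos{\left(\frac{7}{2} \right)}}{3}; F(1) = - \frac{19 \cos{\left(1 \right)}}{6} + \frac{\sin{\left(1 \right)}}{6}.
Integral = F(7/2) - F(1) = \frac{11 \sin{\left(\frac{7}{2} \right)}}{6} - \frac{\sin{\left(1 \right)}}{6} + \frac{19 \cos{\left(1 \right)}}{6} - \frac{17 \cos{\left(\frac{7}{2} \right)}}{3}.

Antiderivative: F(y) = - \frac{2 y^{2} \cos{\left(y \right)} - 4 y \sin{\left(y \right)} - 3 y \cos{\left(y \right)} + 3 \sin{\left(y \right)} + 20 \cos{\left(y \right)}}{6}; value = \frac{11 \sin{\left(\frac{7}{2} \right)}}{6} - \frac{\sin{\left(1 \right)}}{6} + \frac{19 \cos{\left(1 \right)}}{6} - \frac{17 \cos{\left(\frac{7}{2} \right)}}{3}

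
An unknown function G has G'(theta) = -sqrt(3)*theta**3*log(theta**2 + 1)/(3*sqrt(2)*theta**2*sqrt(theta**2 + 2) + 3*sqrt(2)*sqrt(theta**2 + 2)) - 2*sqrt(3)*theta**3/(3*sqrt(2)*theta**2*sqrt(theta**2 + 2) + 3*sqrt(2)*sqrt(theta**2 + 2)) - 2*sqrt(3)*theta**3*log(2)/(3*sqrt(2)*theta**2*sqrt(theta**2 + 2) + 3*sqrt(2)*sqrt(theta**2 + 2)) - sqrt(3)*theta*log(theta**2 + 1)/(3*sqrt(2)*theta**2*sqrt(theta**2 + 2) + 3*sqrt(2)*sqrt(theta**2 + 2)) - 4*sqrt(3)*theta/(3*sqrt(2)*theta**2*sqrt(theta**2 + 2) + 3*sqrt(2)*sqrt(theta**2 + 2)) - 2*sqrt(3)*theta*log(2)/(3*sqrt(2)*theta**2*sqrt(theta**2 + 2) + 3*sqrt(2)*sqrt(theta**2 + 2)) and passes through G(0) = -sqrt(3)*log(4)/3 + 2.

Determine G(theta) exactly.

G'(theta) has the shape u'v + uv' for u = -sqrt(3*theta**2/2 + 3)/3 and v = log(4*theta**2 + 4) — it is the derivative of the product u*v.
A general antiderivative is -sqrt(3*theta**2/2 + 3)*log(4*theta**2 + 4)/3 + C.
The condition gives C = -sqrt(3)*log(4)/3 + 2 - (-sqrt(3)*log(4)/3) = 2.
So G(theta) = -sqrt(3*theta**2/2 + 3)*log(4*theta**2 + 4)/3 + 2.
Check: d/dtheta[-sqrt(3*theta**2/2 + 3)*log(4*theta**2 + 4)/3 + 2] = (-sqrt(3)*theta**3*log(theta**2 + 1) - 2*sqrt(3)*theta**3 - 2*sqrt(3)*theta**3*log(2) - sqrt(3)*theta*log(theta**2 + 1) - 4*sqrt(3)*theta - 2*sqrt(3)*theta*log(2))/(3*sqrt(2)*theta**2*sqrt(theta**2 + 2) + 3*sqrt(2)*sqrt(theta**2 + 2)), which equals G'(theta).

G(theta) = -sqrt(3*theta**2/2 + 3)*log(4*theta**2 + 4)/3 + 2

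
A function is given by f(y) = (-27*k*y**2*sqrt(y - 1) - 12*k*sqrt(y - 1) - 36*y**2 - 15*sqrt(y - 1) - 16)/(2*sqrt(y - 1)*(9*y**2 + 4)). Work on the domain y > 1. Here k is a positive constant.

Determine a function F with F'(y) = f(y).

An antiderivative is F(y) = (-6*k*y - 16*sqrt(y - 1) - 5*atan(3*y/2))/4.

Differentiate the proposed F(y) back; it has to land on f(y) exactly.
Check: d/dy[(-6*k*y - 16*sqrt(y - 1) - 5*atan(3*y/2))/4] = (-27*k*y**2*sqrt(y - 1) - 12*k*sqrt(y - 1) - 36*y**2 - 15*sqrt(y - 1) - 16)/(18*y**2*sqrt(y - 1) + 8*sqrt(y - 1)), which equals f(y).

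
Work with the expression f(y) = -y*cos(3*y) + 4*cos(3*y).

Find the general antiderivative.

Integrate term by term and add the pieces.
Check: d/dy[-(3*y*sin(3*y) - 12*sin(3*y) + cos(3*y))/9] = -y*cos(3*y) + 4*cos(3*y) = f(y).

F(y) = -(3*y*sin(3*y) - 12*sin(3*y) + cos(3*y))/9 + C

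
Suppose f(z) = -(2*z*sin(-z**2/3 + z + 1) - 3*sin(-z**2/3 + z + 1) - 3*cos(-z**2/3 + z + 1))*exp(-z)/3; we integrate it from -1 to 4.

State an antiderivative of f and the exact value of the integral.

Recognize the product-rule pattern: f = u'v + uv' with u = -cos(-z**2/3 + z + 1), v = exp(-z), so integration by parts undoes it.
F(z) = -exp(-z)*cos(-z**2/3 + z + 1) is an antiderivative of f.
Check: d/dz[-exp(-z)*cos(-z**2/3 + z + 1)] = (-2*z*sin(-z**2/3 + z + 1) + 3*sin(-z**2/3 + z + 1) + 3*cos(-z**2/3 + z + 1))*exp(-z)/3, which equals f(z).
F(4) = -exp(-4)*cos(1/3); F(-1) = -exp(1)*cos(1/3).
Integral = F(4) - F(-1) = -exp(-4)*cos(1/3) + exp(1)*cos(1/3).

Antiderivative: F(z) = -exp(-z)*cos(-z**2/3 + z + 1); value = -exp(-4)*cos(1/3) + exp(1)*cos(1/3)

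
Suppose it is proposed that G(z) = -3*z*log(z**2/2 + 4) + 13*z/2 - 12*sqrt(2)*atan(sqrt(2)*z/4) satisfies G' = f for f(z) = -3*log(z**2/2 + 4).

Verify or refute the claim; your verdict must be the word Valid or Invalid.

Invalid: d/dz[G] - f = 1/2, which is not 0.

d/dz[G] = 1/2 - 3*log(z**2/2 + 4)
d/dz[G] - f(z) = 1/2 != 0.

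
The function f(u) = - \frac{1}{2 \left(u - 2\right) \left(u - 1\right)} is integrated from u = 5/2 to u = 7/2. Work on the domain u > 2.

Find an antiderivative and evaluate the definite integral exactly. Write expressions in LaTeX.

Antiderivative: F(u) = - \frac{\log{\left(u - 2 \right)}}{2} + \frac{\log{\left(u - 1 \right)}}{2}; value = - \log{\left(\frac{3}{2} \right)} - \frac{\log{\left(2 \right)}}{2} + \frac{\log{\left(\frac{5}{2} \right)}}{2}

Factor the denominator (2 \left(u - 2\right) \left(u - 1\right)) and decompose: f = \frac{1}{2 \left(u - 1\right)} - \frac{1}{2 \left(u - 2\right)}; each piece integrates to a log, atan, or power term.
F(u) = - \frac{\log{\left(u - 2 \right)}}{2} + \frac{\log{\left(u - 1 \right)}}{2} is an antiderivative of f.
Check: d/du[- \frac{\log{\left(u - 2 \right)}}{2} + \frac{\log{\left(u - 1 \right)}}{2}] = - \frac{1}{2 u^{2} - 6 u + 4}, which equals f(u).
F(7/2) = - \frac{\log{\left(\frac{3}{2} \right)}}{2} + \frac{\log{\left(\frac{5}{2} \right)}}{2}; F(5/2) = \frac{\log{\left(\frac{3}{2} \right)}}{2} + \frac{\log{\left(2 \right)}}{2}.
Integral = F(7/2) - F(5/2) = - \log{\left(\frac{3}{2} \right)} - \frac{\log{\left(2 \right)}}{2} + \frac{\log{\left(\frac{5}{2} \right)}}{2}.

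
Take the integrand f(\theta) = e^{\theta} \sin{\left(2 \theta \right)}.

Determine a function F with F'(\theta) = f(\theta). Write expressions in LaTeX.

An antiderivative is F(\theta) = \frac{e^{\theta} \sin{\left(2 \theta \right)}}{5} - \frac{2 e^{\theta} \cos{\left(2 \theta \right)}}{5}.

Any candidate F(\theta) must reproduce f(\theta) exactly when differentiated.
Check: d/d\theta[\frac{e^{\theta} \sin{\left(2 \theta \right)}}{5} - \frac{2 e^{\theta} \cos{\left(2 \theta \right)}}{5}] = e^{\theta} \sin{\left(2 \theta \right)} = f(\theta).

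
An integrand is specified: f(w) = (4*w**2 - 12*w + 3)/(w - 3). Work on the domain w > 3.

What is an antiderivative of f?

A candidate is checked by its d/dw: the result must match f(w).
Check: d/dw[2*w**2 + 3*log(w - 3)] = (4*w**2 - 12*w + 3)/(w - 3) = f(w).

An antiderivative is F(w) = 2*w**2 + 3*log(w - 3).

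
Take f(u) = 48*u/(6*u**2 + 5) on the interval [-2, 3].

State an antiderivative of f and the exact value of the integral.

f matches the chain-rule pattern g'(h)*h' with inner function h(u) = 3*u**2 + 5/2; substituting w = h(u) collapses the integral.
F(u) = 4*log(3*u**2 + 5/2) is an antiderivative of f.
Check: d/du[4*log(3*u**2 + 5/2)] = 48*u/(6*u**2 + 5) = f(u).
F(3) = 4*log(59/2); F(-2) = 4*log(29/2).
Integral = F(3) - F(-2) = -4*log(29/2) + 4*log(59/2).

Antiderivative: F(u) = 4*log(3*u**2 + 5/2); value = -4*log(29/2) + 4*log(59/2)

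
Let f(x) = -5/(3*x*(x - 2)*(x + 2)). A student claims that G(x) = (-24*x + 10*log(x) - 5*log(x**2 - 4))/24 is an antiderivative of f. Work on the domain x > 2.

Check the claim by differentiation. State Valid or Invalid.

d/dx[G] = (-3*x**3 + 12*x - 5)/(3*x**3 - 12*x)
d/dx[G] - f(x) = -1 != 0.

Invalid: d/dx[G] - f = -1, which is not 0.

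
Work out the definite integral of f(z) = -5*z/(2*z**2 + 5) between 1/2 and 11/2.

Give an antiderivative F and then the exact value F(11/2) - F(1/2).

Antiderivative: F(z) = -5*log(z**2 + 5/2)/4; value = -5*log(131/4)/4 + 5*log(11/4)/4

f matches the chain-rule pattern g'(h)*h' with inner function h(z) = z**2 + 5/2; substituting u = h(z) collapses the integral.
F(z) = -5*log(z**2 + 5/2)/4 is an antiderivative of f.
Check: d/dz[-5*log(z**2 + 5/2)/4] = -5*z/(2*z**2 + 5) = f(z).
F(11/2) = -5*log(131/4)/4; F(1/2) = -5*log(11/4)/4.
Integral = F(11/2) - F(1/2) = -5*log(131/4)/4 + 5*log(11/4)/4.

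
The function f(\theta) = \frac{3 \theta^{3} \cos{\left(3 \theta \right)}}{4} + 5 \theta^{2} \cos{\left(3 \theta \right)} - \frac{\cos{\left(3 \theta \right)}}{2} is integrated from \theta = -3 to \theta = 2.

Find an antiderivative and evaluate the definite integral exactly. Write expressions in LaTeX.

Integrate term by term and add the pieces.
F(\theta) = \frac{27 \theta^{3} \sin{\left(3 \theta \right)} + 180 \theta^{2} \sin{\left(3 \theta \right)} + 27 \theta^{2} \cos{\left(3 \theta \right)} - 18 \theta \sin{\left(3 \theta \right)} + 120 \theta \cos{\left(3 \theta \right)} - 58 \sin{\left(3 \theta \right)} - 6 \cos{\left(3 \theta \right)}}{108} is an antiderivative of f.
Check: d/d\theta[\frac{27 \theta^{3} \sin{\left(3 \theta \right)} + 180 \theta^{2} \sin{\left(3 \theta \right)} + 27 \theta^{2} \cos{\left(3 \theta \right)} - 18 \theta \sin{\left(3 \theta \right)} + 120 \theta \cos{\left(3 \theta \right)} - 58 \sin{\left(3 \theta \right)} - 6 \cos{\left(3 \theta \right)}}{108}] = \frac{3 \theta^{3} \cos{\left(3 \theta \right)}}{4} + 5 \theta^{2} \cos{\left(3 \theta \right)} - \frac{\cos{\left(3 \theta \right)}}{2} = f(\theta).
F(2) = \frac{421 \sin{\left(6 \right)}}{54} + \frac{19 \cos{\left(6 \right)}}{6}; F(-3) = - \frac{887 \sin{\left(9 \right)}}{108} - \frac{41 \cos{\left(9 \right)}}{36}.
Integral = F(2) - F(-3) = \frac{421 \sin{\left(6 \right)}}{54} + \frac{41 \cos{\left(9 \right)}}{36} + \frac{19 \cos{\left(6 \right)}}{6} + \frac{887 \sin{\left(9 \right)}}{108}.

Antiderivative: F(\theta) = \frac{27 \theta^{3} \sin{\left(3 \theta \right)} + 180 \theta^{2} \sin{\left(3 \theta \right)} + 27 \theta^{2} \cos{\left(3 \theta \right)} - 18 \theta \sin{\left(3 \theta \right)} + 120 \theta \cos{\left(3 \theta \right)} - 58 \sin{\left(3 \theta \right)} - 6 \cos{\left(3 \theta \right)}}{108}; value = \frac{421 \sin{\left(6 \right)}}{54} + \frac{41 \cos{\left(9 \right)}}{36} + \frac{19 \cos{\left(6 \right)}}{6} + \frac{887 \sin{\left(9 \right)}}{108}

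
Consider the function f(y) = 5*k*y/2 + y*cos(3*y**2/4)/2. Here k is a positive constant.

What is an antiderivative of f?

An antiderivative is F(y) = 5*k*y**2/4 + sin(3*y**2/4)/3.

The integrand splits into summands that can be handled one at a time.
Check: d/dy[5*k*y**2/4 + sin(3*y**2/4)/3] = 5*k*y/2 + y*cos(3*y**2/4)/2 = f(y).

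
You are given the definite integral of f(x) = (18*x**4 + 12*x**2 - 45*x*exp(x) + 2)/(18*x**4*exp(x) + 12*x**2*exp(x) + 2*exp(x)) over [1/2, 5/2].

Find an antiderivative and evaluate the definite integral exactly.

Antiderivative: F(x) = -(12*x**2 - 15*exp(x) + 4)*exp(-x)/(4*(3*x**2 + 1)); value = -1080/553 - exp(-5/2) + exp(-1/2)

A first test for any F(x): its x-derivative must equal f(x) identically.
F(x) = -(12*x**2 - 15*exp(x) + 4)*exp(-x)/(4*(3*x**2 + 1)) is an antiderivative of f.
Check: d/dx[-(12*x**2 - 15*exp(x) + 4)*exp(-x)/(4*(3*x**2 + 1))] = (18*x**4 + 12*x**2 - 45*x*exp(x) + 2)/(18*x**4*exp(x) + 12*x**2*exp(x) + 2*exp(x)) = f(x).
F(5/2) = 15/79 - exp(-5/2); F(1/2) = 15/7 - exp(-1/2).
Integral = F(5/2) - F(1/2) = -1080/553 - exp(-5/2) + exp(-1/2).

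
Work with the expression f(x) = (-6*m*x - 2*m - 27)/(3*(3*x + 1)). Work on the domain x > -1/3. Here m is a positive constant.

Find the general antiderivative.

F(x) = (-2*m*x - 9*log(3*x + 1))/3 + C

Since d/dx undoes antidifferentiation here, F'(x) = f(x) is required of F(x).
Check: d/dx[(-2*m*x - 9*log(3*x + 1))/3] = (-6*m*x - 2*m - 27)/(9*x + 3), which equals f(x).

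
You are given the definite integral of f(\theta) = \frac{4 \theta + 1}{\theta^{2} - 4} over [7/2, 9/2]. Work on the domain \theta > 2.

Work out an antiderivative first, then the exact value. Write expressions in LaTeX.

The denominator factors as \left(\theta - 2\right) \left(\theta + 2\right); partial fractions split f into directly integrable pieces: \frac{7}{4 \left(\theta + 2\right)} + \frac{9}{4 \left(\theta - 2\right)}.
F(\theta) = \frac{9 \log{\left(\theta - 2 \right)} + 7 \log{\left(\theta + 2 \right)}}{4} is an antiderivative of f.
Check: d/d\theta[\frac{9 \log{\left(\theta - 2 \right)} + 7 \log{\left(\theta + 2 \right)}}{4}] = \frac{4 \theta + 1}{\theta^{2} - 4} = f(\theta).
F(9/2) = \frac{9 \log{\left(\frac{5}{2} \right)}}{4} + \frac{7 \log{\left(\frac{13}{2} \right)}}{4}; F(7/2) = \frac{9 \log{\left(\frac{3}{2} \right)}}{4} + \frac{7 \log{\left(\frac{11}{2} \right)}}{4}.
Integral = F(9/2) - F(7/2) = - \frac{7 \log{\left(\frac{11}{2} \right)}}{4} - \frac{9 \log{\left(\frac{3}{2} \right)}}{4} + \frac{9 \log{\left(\frac{5}{2} \right)}}{4} + \frac{7 \log{\left(\frac{13}{2} \right)}}{4}.

Antiderivative: F(\theta) = \frac{9 \log{\left(\theta - 2 \right)} + 7 \log{\left(\theta + 2 \right)}}{4}; value = - \frac{7 \log{\left(\frac{11}{2} \right)}}{4} - \frac{9 \log{\left(\frac{3}{2} \right)}}{4} + \frac{9 \log{\left(\frac{5}{2} \right)}}{4} + \frac{7 \log{\left(\frac{13}{2} \right)}}{4}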